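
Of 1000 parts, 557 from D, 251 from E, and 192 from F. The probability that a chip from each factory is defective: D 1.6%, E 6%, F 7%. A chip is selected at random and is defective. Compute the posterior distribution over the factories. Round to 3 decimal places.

Unnormalized posteriors (prior × likelihood):
  D: 0.557 × 0.016 = 0.008912
  E: 0.251 × 0.06 = 0.01506
  F: 0.192 × 0.07 = 0.01344
Total = 0.037412.
P(D | defective) = 0.008912/0.037412 ≈ 0.238
P(E | defective) = 0.01506/0.037412 ≈ 0.403
P(F | defective) = 0.01344/0.037412 ≈ 0.359
(Check: 0.238+0.403+0.359 = 1.000.)

D 0.238, E 0.403, F 0.359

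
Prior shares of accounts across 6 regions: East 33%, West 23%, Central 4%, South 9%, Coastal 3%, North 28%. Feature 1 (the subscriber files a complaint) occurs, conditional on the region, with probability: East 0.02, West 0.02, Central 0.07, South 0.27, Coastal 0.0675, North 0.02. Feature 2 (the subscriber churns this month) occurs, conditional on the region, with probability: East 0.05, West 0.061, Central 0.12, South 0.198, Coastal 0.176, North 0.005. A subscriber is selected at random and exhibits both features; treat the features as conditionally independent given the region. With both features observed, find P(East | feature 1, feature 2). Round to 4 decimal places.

0.0537

Compute prior × likelihood for every hypothesis:
  East: 0.33 × 0.02 × 0.05 = 0.00033
  West: 0.23 × 0.02 × 0.061 = 0.0002806
  Central: 0.04 × 0.07 × 0.12 = 0.000336
  South: 0.09 × 0.27 × 0.198 = 0.0048114
  Coastal: 0.03 × 0.0675 × 0.176 = 0.0003564
  North: 0.28 × 0.02 × 0.005 = 0.000028
Sum = 0.0061424.
P(East | evidence) = 0.00033 / 0.0061424 ≈ 0.0537.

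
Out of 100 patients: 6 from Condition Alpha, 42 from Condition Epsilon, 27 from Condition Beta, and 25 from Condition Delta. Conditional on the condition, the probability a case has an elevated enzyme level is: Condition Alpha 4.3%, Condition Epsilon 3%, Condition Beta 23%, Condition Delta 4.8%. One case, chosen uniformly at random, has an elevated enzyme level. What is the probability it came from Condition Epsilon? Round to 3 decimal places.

By Bayes' rule, posterior ∝ prior × likelihood:
  Condition Alpha: 0.06 × 0.043 = 0.00258
  Condition Epsilon: 0.42 × 0.03 = 0.0126
  Condition Beta: 0.27 × 0.23 = 0.0621
  Condition Delta: 0.25 × 0.048 = 0.012
Normalizing constant = 0.08928.
P(Condition Epsilon | evidence) = 0.0126 / 0.08928 ≈ 0.141.

0.141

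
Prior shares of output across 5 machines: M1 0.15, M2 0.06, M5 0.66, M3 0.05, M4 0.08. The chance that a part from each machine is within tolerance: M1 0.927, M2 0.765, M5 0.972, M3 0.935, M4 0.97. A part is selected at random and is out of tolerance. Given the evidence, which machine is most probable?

Taking complements, P(oversize | each) = M1 0.073, M2 0.235, M5 0.028, M3 0.065, M4 0.03.
By Bayes' rule, posterior ∝ prior × likelihood:
  M1: 0.15 × 0.073 = 0.01095
  M2: 0.06 × 0.235 = 0.0141
  M5: 0.66 × 0.028 = 0.01848
  M3: 0.05 × 0.065 = 0.00325
  M4: 0.08 × 0.03 = 0.0024
Normalizing constant = 0.04918.
Largest term belongs to M5, so M5 is most probable.

M5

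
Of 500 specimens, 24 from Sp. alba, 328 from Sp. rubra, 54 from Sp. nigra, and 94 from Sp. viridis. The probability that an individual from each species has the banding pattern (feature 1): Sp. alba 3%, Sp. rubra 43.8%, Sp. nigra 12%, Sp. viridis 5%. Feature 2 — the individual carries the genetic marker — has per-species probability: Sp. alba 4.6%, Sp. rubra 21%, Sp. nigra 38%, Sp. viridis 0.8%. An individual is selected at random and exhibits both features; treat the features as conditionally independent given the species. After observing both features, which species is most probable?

Sp. rubra

Unnormalized posteriors (prior × likelihood):
  Sp. alba: 0.048 × 0.03 × 0.046 = 0.00006624
  Sp. rubra: 0.656 × 0.438 × 0.21 = 0.06033888
  Sp. nigra: 0.108 × 0.12 × 0.38 = 0.0049248
  Sp. viridis: 0.188 × 0.05 × 0.008 = 0.0000752
Normalizing constant = 0.06540512.
Largest term belongs to Sp. rubra, so Sp. rubra is most probable.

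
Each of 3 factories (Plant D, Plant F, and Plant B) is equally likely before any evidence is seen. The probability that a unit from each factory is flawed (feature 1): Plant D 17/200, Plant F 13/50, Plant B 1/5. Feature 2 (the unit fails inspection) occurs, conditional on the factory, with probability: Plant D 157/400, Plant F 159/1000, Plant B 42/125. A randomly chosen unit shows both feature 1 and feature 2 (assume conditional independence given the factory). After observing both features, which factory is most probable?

Plant B

With a uniform prior (1/3 each), posterior ∝ likelihood:
  Plant D: 0.085 × 0.3925 = 0.0333625
  Plant F: 0.26 × 0.159 = 0.04134
  Plant B: 0.2 × 0.336 = 0.0672
Total = 0.1419025.
Largest term belongs to Plant B, so Plant B is most probable.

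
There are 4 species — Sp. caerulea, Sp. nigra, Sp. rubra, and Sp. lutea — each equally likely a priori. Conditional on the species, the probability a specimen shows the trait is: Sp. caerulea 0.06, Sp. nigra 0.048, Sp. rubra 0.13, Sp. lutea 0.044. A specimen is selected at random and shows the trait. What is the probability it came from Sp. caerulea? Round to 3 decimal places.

0.213

Since the prior is uniform, the posterior is proportional to the likelihood:
  Sp. caerulea: 0.06
  Sp. nigra: 0.048
  Sp. rubra: 0.13
  Sp. lutea: 0.044
Total = 0.282.
P(Sp. caerulea | evidence) = 0.06 / 0.282 ≈ 0.213.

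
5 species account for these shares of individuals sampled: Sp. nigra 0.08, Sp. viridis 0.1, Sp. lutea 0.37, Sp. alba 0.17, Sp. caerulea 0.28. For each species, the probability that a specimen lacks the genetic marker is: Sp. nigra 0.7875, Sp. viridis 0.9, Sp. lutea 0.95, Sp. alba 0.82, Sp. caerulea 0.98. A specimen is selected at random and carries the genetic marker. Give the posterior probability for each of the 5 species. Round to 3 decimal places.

Sp. nigra 0.208, Sp. viridis 0.122, Sp. lutea 0.226, Sp. alba 0.375, Sp. caerulea 0.069

Taking complements, P(marker | each) = Sp. nigra 0.2125, Sp. viridis 0.1, Sp. lutea 0.05, Sp. alba 0.18, Sp. caerulea 0.02.
Compute prior × likelihood for every hypothesis:
  Sp. nigra: 0.08 × 0.2125 = 0.017
  Sp. viridis: 0.1 × 0.1 = 0.01
  Sp. lutea: 0.37 × 0.05 = 0.0185
  Sp. alba: 0.17 × 0.18 = 0.0306
  Sp. caerulea: 0.28 × 0.02 = 0.0056
Sum = 0.0817.
P(Sp. nigra | marker) = 0.017/0.0817 ≈ 0.208
P(Sp. viridis | marker) = 0.01/0.0817 ≈ 0.122
P(Sp. lutea | marker) = 0.0185/0.0817 ≈ 0.226
P(Sp. alba | marker) = 0.0306/0.0817 ≈ 0.375
P(Sp. caerulea | marker) = 0.0056/0.0817 ≈ 0.069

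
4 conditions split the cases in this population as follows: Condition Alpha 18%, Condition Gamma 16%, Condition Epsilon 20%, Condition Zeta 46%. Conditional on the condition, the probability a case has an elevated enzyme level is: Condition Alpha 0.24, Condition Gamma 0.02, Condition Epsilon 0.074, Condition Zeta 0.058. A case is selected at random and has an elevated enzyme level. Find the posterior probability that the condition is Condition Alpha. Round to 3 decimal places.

Unnormalized posteriors (prior × likelihood):
  Condition Alpha: 0.18 × 0.24 = 0.0432
  Condition Gamma: 0.16 × 0.02 = 0.0032
  Condition Epsilon: 0.2 × 0.074 = 0.0148
  Condition Zeta: 0.46 × 0.058 = 0.02668
Sum = 0.08788.
P(Condition Alpha | evidence) = 0.0432 / 0.08788 ≈ 0.492.

0.492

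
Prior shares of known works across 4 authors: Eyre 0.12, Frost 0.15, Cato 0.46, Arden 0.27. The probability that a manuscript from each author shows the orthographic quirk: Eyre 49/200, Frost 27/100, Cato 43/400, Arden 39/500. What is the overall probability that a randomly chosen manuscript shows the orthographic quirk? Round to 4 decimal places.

0.1404

By Bayes' rule, posterior ∝ prior × likelihood:
  Eyre: 0.12 × 0.245 = 0.0294
  Frost: 0.15 × 0.27 = 0.0405
  Cato: 0.46 × 0.1075 = 0.04945
  Arden: 0.27 × 0.078 = 0.02106
P(quirk) = 0.0294 + 0.0405 + 0.04945 + 0.02106 = 0.14041 → 0.1404.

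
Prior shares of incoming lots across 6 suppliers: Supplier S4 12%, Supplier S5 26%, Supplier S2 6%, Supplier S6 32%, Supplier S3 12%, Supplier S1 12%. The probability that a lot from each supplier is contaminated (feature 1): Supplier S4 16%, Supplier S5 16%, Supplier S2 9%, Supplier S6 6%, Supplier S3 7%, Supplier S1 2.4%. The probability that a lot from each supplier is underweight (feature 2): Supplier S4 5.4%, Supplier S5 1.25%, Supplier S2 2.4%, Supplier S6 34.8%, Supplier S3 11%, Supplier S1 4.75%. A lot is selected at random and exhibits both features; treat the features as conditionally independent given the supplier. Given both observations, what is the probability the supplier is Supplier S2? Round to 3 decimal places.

0.014

Unnormalized posteriors (prior × likelihood):
  Supplier S4: 0.12 × 0.16 × 0.054 = 0.0010368
  Supplier S5: 0.26 × 0.16 × 0.0125 = 0.00052
  Supplier S2: 0.06 × 0.09 × 0.024 = 0.0001296
  Supplier S6: 0.32 × 0.06 × 0.348 = 0.0066816
  Supplier S3: 0.12 × 0.07 × 0.11 = 0.000924
  Supplier S1: 0.12 × 0.024 × 0.0475 = 0.0001368
Sum = 0.0094288.
P(Supplier S2 | evidence) = 0.0001296 / 0.0094288 ≈ 0.014.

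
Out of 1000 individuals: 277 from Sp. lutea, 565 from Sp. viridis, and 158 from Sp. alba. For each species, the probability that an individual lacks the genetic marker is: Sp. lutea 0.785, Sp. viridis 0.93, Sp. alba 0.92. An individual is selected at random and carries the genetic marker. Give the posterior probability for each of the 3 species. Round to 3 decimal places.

Taking complements, P(marker | each) = Sp. lutea 0.215, Sp. viridis 0.07, Sp. alba 0.08.
Unnormalized posteriors (prior × likelihood):
  Sp. lutea: 0.277 × 0.215 = 0.059555
  Sp. viridis: 0.565 × 0.07 = 0.03955
  Sp. alba: 0.158 × 0.08 = 0.01264
Normalizing constant = 0.111745.
P(Sp. lutea | marker) = 0.059555/0.111745 ≈ 0.533
P(Sp. viridis | marker) = 0.03955/0.111745 ≈ 0.354
P(Sp. alba | marker) = 0.01264/0.111745 ≈ 0.113

Sp. lutea 0.533, Sp. viridis 0.354, Sp. alba 0.113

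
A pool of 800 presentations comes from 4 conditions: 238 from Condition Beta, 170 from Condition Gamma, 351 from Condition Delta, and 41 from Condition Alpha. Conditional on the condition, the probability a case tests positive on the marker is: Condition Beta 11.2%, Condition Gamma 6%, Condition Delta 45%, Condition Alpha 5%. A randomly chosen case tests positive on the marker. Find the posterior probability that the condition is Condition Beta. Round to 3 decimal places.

Compute prior × likelihood for every hypothesis:
  Condition Beta: 0.2975 × 0.112 = 0.03332
  Condition Gamma: 0.2125 × 0.06 = 0.01275
  Condition Delta: 0.43875 × 0.45 = 0.1974375
  Condition Alpha: 0.05125 × 0.05 = 0.0025625
Normalizing constant = 0.24607.
P(Condition Beta | evidence) = 0.03332 / 0.24607 ≈ 0.135.

0.135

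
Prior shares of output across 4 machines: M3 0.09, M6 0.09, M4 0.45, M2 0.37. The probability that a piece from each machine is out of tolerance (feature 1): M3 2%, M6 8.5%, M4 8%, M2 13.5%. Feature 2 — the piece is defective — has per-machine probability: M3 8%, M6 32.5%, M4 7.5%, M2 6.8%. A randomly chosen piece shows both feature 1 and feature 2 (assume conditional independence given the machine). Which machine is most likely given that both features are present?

Prior × likelihood for each hypothesis:
  M3: 0.09 × 0.02 × 0.08 = 0.000144
  M6: 0.09 × 0.085 × 0.325 = 0.00248625
  M4: 0.45 × 0.08 × 0.075 = 0.0027
  M2: 0.37 × 0.135 × 0.068 = 0.0033966
Total = 0.00872685.
Largest term belongs to M2, so M2 is most probable.

M2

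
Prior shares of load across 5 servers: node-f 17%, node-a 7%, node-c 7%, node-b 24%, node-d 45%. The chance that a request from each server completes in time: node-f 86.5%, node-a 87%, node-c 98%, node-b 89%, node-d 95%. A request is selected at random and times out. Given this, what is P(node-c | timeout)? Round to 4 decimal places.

0.0170

Taking complements, P(timeout | each) = node-f 0.135, node-a 0.13, node-c 0.02, node-b 0.11, node-d 0.05.
Unnormalized posteriors (prior × likelihood):
  node-f: 0.17 × 0.135 = 0.02295
  node-a: 0.07 × 0.13 = 0.0091
  node-c: 0.07 × 0.02 = 0.0014
  node-b: 0.24 × 0.11 = 0.0264
  node-d: 0.45 × 0.05 = 0.0225
Normalizing constant = 0.08235.
P(node-c | evidence) = 0.0014 / 0.08235 ≈ 0.0170.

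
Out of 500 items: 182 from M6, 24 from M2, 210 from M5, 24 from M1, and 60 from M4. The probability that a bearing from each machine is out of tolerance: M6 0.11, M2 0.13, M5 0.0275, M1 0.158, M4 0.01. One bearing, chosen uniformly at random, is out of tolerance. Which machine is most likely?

M6

Prior × likelihood for each hypothesis:
  M6: 0.364 × 0.11 = 0.04004
  M2: 0.048 × 0.13 = 0.00624
  M5: 0.42 × 0.0275 = 0.01155
  M1: 0.048 × 0.158 = 0.007584
  M4: 0.12 × 0.01 = 0.0012
Normalizing constant = 0.066614.
Largest term belongs to M6, so M6 is most probable.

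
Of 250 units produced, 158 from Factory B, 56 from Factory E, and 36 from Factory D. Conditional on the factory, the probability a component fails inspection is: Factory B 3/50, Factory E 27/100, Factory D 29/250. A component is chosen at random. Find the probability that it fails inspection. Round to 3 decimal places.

0.115

Unnormalized posteriors (prior × likelihood):
  Factory B: 0.632 × 0.06 = 0.03792
  Factory E: 0.224 × 0.27 = 0.06048
  Factory D: 0.144 × 0.116 = 0.016704
P(nonconforming) = 0.03792 + 0.06048 + 0.016704 = 0.115104 → 0.115.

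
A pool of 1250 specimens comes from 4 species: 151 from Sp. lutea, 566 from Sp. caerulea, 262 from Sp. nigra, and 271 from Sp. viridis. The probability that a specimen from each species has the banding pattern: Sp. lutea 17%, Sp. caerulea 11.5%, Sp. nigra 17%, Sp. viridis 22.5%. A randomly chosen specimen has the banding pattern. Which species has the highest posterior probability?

Unnormalized posteriors (prior × likelihood):
  Sp. lutea: 0.1208 × 0.17 = 0.020536
  Sp. caerulea: 0.4528 × 0.115 = 0.052072
  Sp. nigra: 0.2096 × 0.17 = 0.035632
  Sp. viridis: 0.2168 × 0.225 = 0.04878
Total = 0.15702.
Largest term belongs to Sp. caerulea, so Sp. caerulea is most probable.

Sp. caerulea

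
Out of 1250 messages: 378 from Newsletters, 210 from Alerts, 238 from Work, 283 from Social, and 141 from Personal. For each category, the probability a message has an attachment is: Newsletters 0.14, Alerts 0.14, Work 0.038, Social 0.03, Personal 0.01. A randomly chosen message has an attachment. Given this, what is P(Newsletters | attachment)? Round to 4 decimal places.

Prior × likelihood for each hypothesis:
  Newsletters: 0.3024 × 0.14 = 0.042336
  Alerts: 0.168 × 0.14 = 0.02352
  Work: 0.1904 × 0.038 = 0.0072352
  Social: 0.2264 × 0.03 = 0.006792
  Personal: 0.1128 × 0.01 = 0.001128
Total = 0.0810112.
P(Newsletters | evidence) = 0.042336 / 0.0810112 ≈ 0.5226.

0.5226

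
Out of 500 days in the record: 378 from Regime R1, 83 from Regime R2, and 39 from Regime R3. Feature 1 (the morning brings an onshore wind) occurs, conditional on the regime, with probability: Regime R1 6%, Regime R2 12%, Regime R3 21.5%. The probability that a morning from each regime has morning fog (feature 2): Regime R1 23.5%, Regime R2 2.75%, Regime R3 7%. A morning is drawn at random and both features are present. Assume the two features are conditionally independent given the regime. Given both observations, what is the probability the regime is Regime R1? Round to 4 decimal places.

0.8609

Prior × likelihood for each hypothesis:
  Regime R1: 0.756 × 0.06 × 0.235 = 0.0106596
  Regime R2: 0.166 × 0.12 × 0.0275 = 0.0005478
  Regime R3: 0.078 × 0.215 × 0.07 = 0.0011739
Normalizing constant = 0.0123813.
P(Regime R1 | evidence) = 0.0106596 / 0.0123813 ≈ 0.8609.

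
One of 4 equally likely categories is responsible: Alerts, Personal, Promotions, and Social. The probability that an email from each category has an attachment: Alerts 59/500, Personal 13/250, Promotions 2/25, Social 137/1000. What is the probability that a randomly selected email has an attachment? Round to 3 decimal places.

With a uniform prior (1/4 each), posterior ∝ likelihood:
  Alerts: 0.118
  Personal: 0.052
  Promotions: 0.08
  Social: 0.137
P(attachment) = (1/4) × (0.118 + 0.052 + 0.08 + 0.137) = 0.387/4 ≈ 0.097.

0.097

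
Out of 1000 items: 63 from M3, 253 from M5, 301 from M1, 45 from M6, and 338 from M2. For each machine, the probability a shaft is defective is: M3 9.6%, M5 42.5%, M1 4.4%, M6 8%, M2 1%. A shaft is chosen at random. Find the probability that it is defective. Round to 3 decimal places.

Prior × likelihood for each hypothesis:
  M3: 0.063 × 0.096 = 0.006048
  M5: 0.253 × 0.425 = 0.107525
  M1: 0.301 × 0.044 = 0.013244
  M6: 0.045 × 0.08 = 0.0036
  M2: 0.338 × 0.01 = 0.00338
P(defective) = 0.006048 + 0.107525 + 0.013244 + 0.0036 + 0.00338 = 0.133797 → 0.134.

0.134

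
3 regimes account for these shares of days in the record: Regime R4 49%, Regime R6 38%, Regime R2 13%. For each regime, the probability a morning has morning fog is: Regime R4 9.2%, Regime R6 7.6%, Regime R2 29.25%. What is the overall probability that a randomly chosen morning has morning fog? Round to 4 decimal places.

0.1120

By Bayes' rule, posterior ∝ prior × likelihood:
  Regime R4: 0.49 × 0.092 = 0.04508
  Regime R6: 0.38 × 0.076 = 0.02888
  Regime R2: 0.13 × 0.2925 = 0.038025
P(fog) = 0.04508 + 0.02888 + 0.038025 = 0.111985 → 0.1120.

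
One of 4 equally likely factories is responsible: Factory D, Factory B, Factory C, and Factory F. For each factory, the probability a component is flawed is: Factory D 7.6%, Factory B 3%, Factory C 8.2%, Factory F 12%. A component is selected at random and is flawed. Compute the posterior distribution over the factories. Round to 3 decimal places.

Since the prior is uniform, the posterior is proportional to the likelihood:
  Factory D: 0.076
  Factory B: 0.03
  Factory C: 0.082
  Factory F: 0.12
Sum = 0.308.
P(Factory D | flawed) = 0.076/0.308 ≈ 0.247
P(Factory B | flawed) = 0.03/0.308 ≈ 0.097
P(Factory C | flawed) = 0.082/0.308 ≈ 0.266
P(Factory F | flawed) = 0.12/0.308 ≈ 0.390
(Check: 0.247+0.097+0.266+0.390 = 1.000.)

Factory D 0.247, Factory B 0.097, Factory C 0.266, Factory F 0.390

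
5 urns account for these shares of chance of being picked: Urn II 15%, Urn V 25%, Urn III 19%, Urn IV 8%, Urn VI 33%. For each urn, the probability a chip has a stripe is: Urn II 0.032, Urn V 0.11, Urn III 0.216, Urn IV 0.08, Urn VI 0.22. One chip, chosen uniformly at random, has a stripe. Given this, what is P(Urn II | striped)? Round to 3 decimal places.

By Bayes' rule, posterior ∝ prior × likelihood:
  Urn II: 0.15 × 0.032 = 0.0048
  Urn V: 0.25 × 0.11 = 0.0275
  Urn III: 0.19 × 0.216 = 0.04104
  Urn IV: 0.08 × 0.08 = 0.0064
  Urn VI: 0.33 × 0.22 = 0.0726
Total = 0.15234.
P(Urn II | evidence) = 0.0048 / 0.15234 ≈ 0.032.

0.032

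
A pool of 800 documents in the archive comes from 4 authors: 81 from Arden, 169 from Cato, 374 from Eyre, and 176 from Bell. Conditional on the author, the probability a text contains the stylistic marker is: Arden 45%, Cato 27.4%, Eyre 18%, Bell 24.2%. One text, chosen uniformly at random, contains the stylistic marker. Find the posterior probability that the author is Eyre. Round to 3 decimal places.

0.349

Compute prior × likelihood for every hypothesis:
  Arden: 0.10125 × 0.45 = 0.0455625
  Cato: 0.21125 × 0.274 = 0.0578825
  Eyre: 0.4675 × 0.18 = 0.08415
  Bell: 0.22 × 0.242 = 0.05324
Total = 0.240835.
P(Eyre | evidence) = 0.08415 / 0.240835 ≈ 0.349.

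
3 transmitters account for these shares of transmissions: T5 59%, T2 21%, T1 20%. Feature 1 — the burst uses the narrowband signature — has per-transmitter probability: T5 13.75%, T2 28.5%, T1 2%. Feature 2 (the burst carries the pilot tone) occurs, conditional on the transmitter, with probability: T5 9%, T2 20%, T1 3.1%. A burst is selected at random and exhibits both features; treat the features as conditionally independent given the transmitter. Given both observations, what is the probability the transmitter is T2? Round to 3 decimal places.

By Bayes' rule, posterior ∝ prior × likelihood:
  T5: 0.59 × 0.1375 × 0.09 = 0.00730125
  T2: 0.21 × 0.285 × 0.2 = 0.01197
  T1: 0.2 × 0.02 × 0.031 = 0.000124
Total = 0.01939525.
P(T2 | evidence) = 0.01197 / 0.01939525 ≈ 0.617.

0.617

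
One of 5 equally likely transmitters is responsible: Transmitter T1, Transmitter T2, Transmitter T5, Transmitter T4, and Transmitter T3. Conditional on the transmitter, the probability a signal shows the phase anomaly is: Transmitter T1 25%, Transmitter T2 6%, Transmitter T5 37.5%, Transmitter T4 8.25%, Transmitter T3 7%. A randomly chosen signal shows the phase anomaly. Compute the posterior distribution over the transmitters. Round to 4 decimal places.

Transmitter T1 0.2985, Transmitter T2 0.0716, Transmitter T5 0.4478, Transmitter T4 0.0985, Transmitter T3 0.0836

With a uniform prior (1/5 each), posterior ∝ likelihood:
  Transmitter T1: 0.25
  Transmitter T2: 0.06
  Transmitter T5: 0.375
  Transmitter T4: 0.0825
  Transmitter T3: 0.07
Normalizing constant = 0.8375.
P(Transmitter T1 | anomaly) = 0.25/0.8375 ≈ 0.2985
P(Transmitter T2 | anomaly) = 0.06/0.8375 ≈ 0.0716
P(Transmitter T5 | anomaly) = 0.375/0.8375 ≈ 0.4478
P(Transmitter T4 | anomaly) = 0.0825/0.8375 ≈ 0.0985
P(Transmitter T3 | anomaly) = 0.07/0.8375 ≈ 0.0836
(Check: 0.2985+0.0716+0.4478+0.0985+0.0836 = 1.0000.)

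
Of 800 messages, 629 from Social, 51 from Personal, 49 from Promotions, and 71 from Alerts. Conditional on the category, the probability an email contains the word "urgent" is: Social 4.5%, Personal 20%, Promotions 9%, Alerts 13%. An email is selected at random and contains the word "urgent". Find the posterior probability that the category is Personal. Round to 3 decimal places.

0.196

Unnormalized posteriors (prior × likelihood):
  Social: 0.78625 × 0.045 = 0.03538125
  Personal: 0.06375 × 0.2 = 0.01275
  Promotions: 0.06125 × 0.09 = 0.0055125
  Alerts: 0.08875 × 0.13 = 0.0115375
Sum = 0.06518125.
P(Personal | evidence) = 0.01275 / 0.06518125 ≈ 0.196.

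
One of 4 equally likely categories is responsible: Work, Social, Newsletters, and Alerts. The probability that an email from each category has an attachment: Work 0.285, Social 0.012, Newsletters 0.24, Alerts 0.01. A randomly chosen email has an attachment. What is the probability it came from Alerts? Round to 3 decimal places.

With a uniform prior (1/4 each), posterior ∝ likelihood:
  Work: 0.285
  Social: 0.012
  Newsletters: 0.24
  Alerts: 0.01
Sum = 0.547.
P(Alerts | evidence) = 0.01 / 0.547 ≈ 0.018.

0.018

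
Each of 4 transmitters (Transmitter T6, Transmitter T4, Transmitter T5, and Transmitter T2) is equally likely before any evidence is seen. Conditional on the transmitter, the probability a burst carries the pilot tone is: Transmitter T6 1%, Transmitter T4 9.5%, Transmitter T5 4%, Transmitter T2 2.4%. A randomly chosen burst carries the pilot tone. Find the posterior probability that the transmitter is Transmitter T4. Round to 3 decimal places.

0.562

Since the prior is uniform, the posterior is proportional to the likelihood:
  Transmitter T6: 0.01
  Transmitter T4: 0.095
  Transmitter T5: 0.04
  Transmitter T2: 0.024
Sum = 0.169.
P(Transmitter T4 | evidence) = 0.095 / 0.169 ≈ 0.562.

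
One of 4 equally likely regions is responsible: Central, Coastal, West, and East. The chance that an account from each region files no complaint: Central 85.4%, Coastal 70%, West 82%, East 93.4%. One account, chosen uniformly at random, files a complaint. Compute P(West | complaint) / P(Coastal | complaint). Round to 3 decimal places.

0.600

Taking complements, P(complaint | each) = Central 0.146, Coastal 0.3, West 0.18, East 0.066.
Since the prior is uniform, the posterior is proportional to the likelihood:
  Central: 0.146
  Coastal: 0.3
  West: 0.18
  East: 0.066
Sum = 0.692.
The ratio is 0.18 / 0.3 (the normalizer cancels) = 0.600.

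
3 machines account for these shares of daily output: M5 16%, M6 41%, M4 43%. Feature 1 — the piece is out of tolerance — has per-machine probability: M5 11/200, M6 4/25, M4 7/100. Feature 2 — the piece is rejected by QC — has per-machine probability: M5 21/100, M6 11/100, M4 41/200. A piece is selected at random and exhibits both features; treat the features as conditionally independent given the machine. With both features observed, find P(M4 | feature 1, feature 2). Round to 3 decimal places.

Unnormalized posteriors (prior × likelihood):
  M5: 0.16 × 0.055 × 0.21 = 0.001848
  M6: 0.41 × 0.16 × 0.11 = 0.007216
  M4: 0.43 × 0.07 × 0.205 = 0.0061705
Total = 0.0152345.
P(M4 | evidence) = 0.0061705 / 0.0152345 ≈ 0.405.

0.405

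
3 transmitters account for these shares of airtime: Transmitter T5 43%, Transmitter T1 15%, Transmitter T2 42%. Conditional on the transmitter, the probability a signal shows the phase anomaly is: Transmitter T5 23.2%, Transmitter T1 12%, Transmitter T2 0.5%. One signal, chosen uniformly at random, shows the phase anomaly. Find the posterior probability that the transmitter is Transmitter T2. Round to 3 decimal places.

0.018

Prior × likelihood for each hypothesis:
  Transmitter T5: 0.43 × 0.232 = 0.09976
  Transmitter T1: 0.15 × 0.12 = 0.018
  Transmitter T2: 0.42 × 0.005 = 0.0021
Total = 0.11986.
P(Transmitter T2 | evidence) = 0.0021 / 0.11986 ≈ 0.018.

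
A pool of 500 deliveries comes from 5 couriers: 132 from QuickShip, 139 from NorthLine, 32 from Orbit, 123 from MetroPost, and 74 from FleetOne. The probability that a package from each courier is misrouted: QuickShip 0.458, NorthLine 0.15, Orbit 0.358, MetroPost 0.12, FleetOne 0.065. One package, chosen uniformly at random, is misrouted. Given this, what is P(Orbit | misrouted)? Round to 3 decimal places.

0.102

Unnormalized posteriors (prior × likelihood):
  QuickShip: 0.264 × 0.458 = 0.120912
  NorthLine: 0.278 × 0.15 = 0.0417
  Orbit: 0.064 × 0.358 = 0.022912
  MetroPost: 0.246 × 0.12 = 0.02952
  FleetOne: 0.148 × 0.065 = 0.00962
Normalizing constant = 0.224664.
P(Orbit | evidence) = 0.022912 / 0.224664 ≈ 0.102.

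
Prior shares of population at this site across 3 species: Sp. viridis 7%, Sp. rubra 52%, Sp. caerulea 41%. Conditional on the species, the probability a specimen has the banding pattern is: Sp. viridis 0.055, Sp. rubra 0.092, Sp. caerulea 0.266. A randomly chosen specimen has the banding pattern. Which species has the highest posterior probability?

By Bayes' rule, posterior ∝ prior × likelihood:
  Sp. viridis: 0.07 × 0.055 = 0.00385
  Sp. rubra: 0.52 × 0.092 = 0.04784
  Sp. caerulea: 0.41 × 0.266 = 0.10906
Total = 0.16075.
Largest term belongs to Sp. caerulea, so Sp. caerulea is most probable.

Sp. caerulea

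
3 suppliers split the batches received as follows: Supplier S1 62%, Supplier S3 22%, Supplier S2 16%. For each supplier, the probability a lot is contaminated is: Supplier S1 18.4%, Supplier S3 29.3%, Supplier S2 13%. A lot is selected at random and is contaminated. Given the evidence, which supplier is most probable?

Unnormalized posteriors (prior × likelihood):
  Supplier S1: 0.62 × 0.184 = 0.11408
  Supplier S3: 0.22 × 0.293 = 0.06446
  Supplier S2: 0.16 × 0.13 = 0.0208
Total = 0.19934.
Largest term belongs to Supplier S1, so Supplier S1 is most probable.

Supplier S1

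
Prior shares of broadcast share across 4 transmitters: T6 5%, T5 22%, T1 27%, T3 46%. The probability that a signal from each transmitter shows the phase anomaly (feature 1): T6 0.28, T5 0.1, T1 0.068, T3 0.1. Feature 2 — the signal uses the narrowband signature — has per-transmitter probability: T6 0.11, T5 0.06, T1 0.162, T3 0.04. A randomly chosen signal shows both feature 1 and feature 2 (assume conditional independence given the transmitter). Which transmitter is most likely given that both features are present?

By Bayes' rule, posterior ∝ prior × likelihood:
  T6: 0.05 × 0.28 × 0.11 = 0.00154
  T5: 0.22 × 0.1 × 0.06 = 0.00132
  T1: 0.27 × 0.068 × 0.162 = 0.00297432
  T3: 0.46 × 0.1 × 0.04 = 0.00184
Sum = 0.00767432.
Largest term belongs to T1, so T1 is most probable.

T1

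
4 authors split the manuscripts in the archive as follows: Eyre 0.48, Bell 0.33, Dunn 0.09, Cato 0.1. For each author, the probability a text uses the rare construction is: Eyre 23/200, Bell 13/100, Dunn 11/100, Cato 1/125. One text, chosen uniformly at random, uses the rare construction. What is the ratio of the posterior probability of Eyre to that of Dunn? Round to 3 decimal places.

Prior × likelihood for each hypothesis:
  Eyre: 0.48 × 0.115 = 0.0552
  Bell: 0.33 × 0.13 = 0.0429
  Dunn: 0.09 × 0.11 = 0.0099
  Cato: 0.1 × 0.008 = 0.0008
Normalizing constant = 0.1088.
The ratio is 0.0552 / 0.0099 (the normalizer cancels) = 5.576.

5.576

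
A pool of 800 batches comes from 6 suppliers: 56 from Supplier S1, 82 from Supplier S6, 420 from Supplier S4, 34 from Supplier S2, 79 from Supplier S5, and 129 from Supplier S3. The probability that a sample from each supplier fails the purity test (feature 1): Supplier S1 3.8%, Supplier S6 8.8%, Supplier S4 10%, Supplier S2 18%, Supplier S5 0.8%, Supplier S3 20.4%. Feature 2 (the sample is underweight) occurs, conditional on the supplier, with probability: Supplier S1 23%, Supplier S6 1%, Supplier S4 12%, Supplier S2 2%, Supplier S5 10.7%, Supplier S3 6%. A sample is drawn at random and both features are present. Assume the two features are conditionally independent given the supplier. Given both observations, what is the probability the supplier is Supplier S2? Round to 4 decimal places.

0.0166

Compute prior × likelihood for every hypothesis:
  Supplier S1: 0.07 × 0.038 × 0.23 = 0.0006118
  Supplier S6: 0.1025 × 0.088 × 0.01 = 0.0000902
  Supplier S4: 0.525 × 0.1 × 0.12 = 0.0063
  Supplier S2: 0.0425 × 0.18 × 0.02 = 0.000153
  Supplier S5: 0.09875 × 0.008 × 0.107 = 0.00008453
  Supplier S3: 0.16125 × 0.204 × 0.06 = 0.0019737
Sum = 0.00921323.
P(Supplier S2 | evidence) = 0.000153 / 0.00921323 ≈ 0.0166.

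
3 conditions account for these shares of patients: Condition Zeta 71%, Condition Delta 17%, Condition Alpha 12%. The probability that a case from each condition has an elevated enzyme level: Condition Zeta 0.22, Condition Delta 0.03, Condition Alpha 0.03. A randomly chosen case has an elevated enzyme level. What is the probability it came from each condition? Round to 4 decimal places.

Unnormalized posteriors (prior × likelihood):
  Condition Zeta: 0.71 × 0.22 = 0.1562
  Condition Delta: 0.17 × 0.03 = 0.0051
  Condition Alpha: 0.12 × 0.03 = 0.0036
Normalizing constant = 0.1649.
P(Condition Zeta | elevated) = 0.1562/0.1649 ≈ 0.9472
P(Condition Delta | elevated) = 0.0051/0.1649 ≈ 0.0309
P(Condition Alpha | elevated) = 0.0036/0.1649 ≈ 0.0218

Condition Zeta 0.9472, Condition Delta 0.0309, Condition Alpha 0.0218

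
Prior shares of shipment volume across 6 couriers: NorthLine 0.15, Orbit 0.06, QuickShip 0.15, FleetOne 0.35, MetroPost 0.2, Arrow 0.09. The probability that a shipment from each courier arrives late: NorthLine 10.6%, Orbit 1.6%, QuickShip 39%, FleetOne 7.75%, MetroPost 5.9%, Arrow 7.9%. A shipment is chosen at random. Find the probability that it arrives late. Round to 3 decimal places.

0.121

Compute prior × likelihood for every hypothesis:
  NorthLine: 0.15 × 0.106 = 0.0159
  Orbit: 0.06 × 0.016 = 0.00096
  QuickShip: 0.15 × 0.39 = 0.0585
  FleetOne: 0.35 × 0.0775 = 0.027125
  MetroPost: 0.2 × 0.059 = 0.0118
  Arrow: 0.09 × 0.079 = 0.00711
P(late) = 0.0159 + 0.00096 + 0.0585 + 0.027125 + 0.0118 + 0.00711 = 0.121395 → 0.121.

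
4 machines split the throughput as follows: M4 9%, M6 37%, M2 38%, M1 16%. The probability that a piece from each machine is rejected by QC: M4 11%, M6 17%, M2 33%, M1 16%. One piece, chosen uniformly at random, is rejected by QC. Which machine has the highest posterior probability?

Prior × likelihood for each hypothesis:
  M4: 0.09 × 0.11 = 0.0099
  M6: 0.37 × 0.17 = 0.0629
  M2: 0.38 × 0.33 = 0.1254
  M1: 0.16 × 0.16 = 0.0256
Normalizing constant = 0.2238.
Largest term belongs to M2, so M2 is most probable.

M2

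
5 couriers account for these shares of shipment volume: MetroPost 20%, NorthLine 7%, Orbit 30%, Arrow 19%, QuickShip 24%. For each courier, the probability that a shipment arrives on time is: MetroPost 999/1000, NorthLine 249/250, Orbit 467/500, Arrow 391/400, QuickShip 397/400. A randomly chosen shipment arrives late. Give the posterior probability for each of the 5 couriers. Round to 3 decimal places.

MetroPost 0.008, NorthLine 0.011, Orbit 0.751, Arrow 0.162, QuickShip 0.068

Taking complements, P(late | each) = MetroPost 0.001, NorthLine 0.004, Orbit 0.066, Arrow 0.0225, QuickShip 0.0075.
Prior × likelihood for each hypothesis:
  MetroPost: 0.2 × 0.001 = 0.0002
  NorthLine: 0.07 × 0.004 = 0.00028
  Orbit: 0.3 × 0.066 = 0.0198
  Arrow: 0.19 × 0.0225 = 0.004275
  QuickShip: 0.24 × 0.0075 = 0.0018
Normalizing constant = 0.026355.
P(MetroPost | late) = 0.0002/0.026355 ≈ 0.008
P(NorthLine | late) = 0.00028/0.026355 ≈ 0.011
P(Orbit | late) = 0.0198/0.026355 ≈ 0.751
P(Arrow | late) = 0.004275/0.026355 ≈ 0.162
P(QuickShip | late) = 0.0018/0.026355 ≈ 0.068
(Check: 0.008+0.011+0.751+0.162+0.068 = 1.000.)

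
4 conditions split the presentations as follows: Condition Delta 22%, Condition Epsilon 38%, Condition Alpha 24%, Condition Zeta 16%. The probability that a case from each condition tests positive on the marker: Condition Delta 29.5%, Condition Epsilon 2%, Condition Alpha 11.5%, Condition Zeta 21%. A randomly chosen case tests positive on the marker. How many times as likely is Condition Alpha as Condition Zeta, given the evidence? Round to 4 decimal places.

Compute prior × likelihood for every hypothesis:
  Condition Delta: 0.22 × 0.295 = 0.0649
  Condition Epsilon: 0.38 × 0.02 = 0.0076
  Condition Alpha: 0.24 × 0.115 = 0.0276
  Condition Zeta: 0.16 × 0.21 = 0.0336
Normalizing constant = 0.1337.
The ratio is 0.0276 / 0.0336 (the normalizer cancels) = 0.8214.

0.8214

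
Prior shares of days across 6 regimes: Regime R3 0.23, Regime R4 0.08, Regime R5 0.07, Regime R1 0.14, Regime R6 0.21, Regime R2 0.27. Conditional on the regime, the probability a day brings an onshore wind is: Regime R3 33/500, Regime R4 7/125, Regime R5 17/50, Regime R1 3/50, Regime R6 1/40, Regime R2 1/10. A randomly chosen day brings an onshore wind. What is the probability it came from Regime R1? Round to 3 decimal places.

Prior × likelihood for each hypothesis:
  Regime R3: 0.23 × 0.066 = 0.01518
  Regime R4: 0.08 × 0.056 = 0.00448
  Regime R5: 0.07 × 0.34 = 0.0238
  Regime R1: 0.14 × 0.06 = 0.0084
  Regime R6: 0.21 × 0.025 = 0.00525
  Regime R2: 0.27 × 0.1 = 0.027
Normalizing constant = 0.08411.
P(Regime R1 | evidence) = 0.0084 / 0.08411 ≈ 0.100.

0.100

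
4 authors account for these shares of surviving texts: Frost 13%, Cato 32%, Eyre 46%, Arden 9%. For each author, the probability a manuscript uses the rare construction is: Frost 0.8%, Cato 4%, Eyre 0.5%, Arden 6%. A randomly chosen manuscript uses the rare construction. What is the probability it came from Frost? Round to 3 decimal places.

Compute prior × likelihood for every hypothesis:
  Frost: 0.13 × 0.008 = 0.00104
  Cato: 0.32 × 0.04 = 0.0128
  Eyre: 0.46 × 0.005 = 0.0023
  Arden: 0.09 × 0.06 = 0.0054
Total = 0.02154.
P(Frost | evidence) = 0.00104 / 0.02154 ≈ 0.048.

0.048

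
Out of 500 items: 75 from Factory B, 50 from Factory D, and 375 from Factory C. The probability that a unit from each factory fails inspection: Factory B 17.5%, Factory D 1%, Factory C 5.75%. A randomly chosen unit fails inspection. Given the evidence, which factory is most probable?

Factory C

By Bayes' rule, posterior ∝ prior × likelihood:
  Factory B: 0.15 × 0.175 = 0.02625
  Factory D: 0.1 × 0.01 = 0.001
  Factory C: 0.75 × 0.0575 = 0.043125
Normalizing constant = 0.070375.
Largest term belongs to Factory C, so Factory C is most probable.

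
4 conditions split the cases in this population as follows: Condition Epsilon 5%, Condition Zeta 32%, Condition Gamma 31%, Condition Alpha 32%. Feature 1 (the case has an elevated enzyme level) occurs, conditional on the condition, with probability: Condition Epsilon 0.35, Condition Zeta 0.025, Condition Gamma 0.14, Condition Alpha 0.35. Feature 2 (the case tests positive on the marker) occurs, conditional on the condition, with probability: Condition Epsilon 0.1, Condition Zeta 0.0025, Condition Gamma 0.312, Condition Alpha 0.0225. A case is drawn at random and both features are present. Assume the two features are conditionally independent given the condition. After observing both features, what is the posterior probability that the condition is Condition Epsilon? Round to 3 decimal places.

Compute prior × likelihood for every hypothesis:
  Condition Epsilon: 0.05 × 0.35 × 0.1 = 0.00175
  Condition Zeta: 0.32 × 0.025 × 0.0025 = 0.00002
  Condition Gamma: 0.31 × 0.14 × 0.312 = 0.0135408
  Condition Alpha: 0.32 × 0.35 × 0.0225 = 0.00252
Sum = 0.0178308.
P(Condition Epsilon | evidence) = 0.00175 / 0.0178308 ≈ 0.098.

0.098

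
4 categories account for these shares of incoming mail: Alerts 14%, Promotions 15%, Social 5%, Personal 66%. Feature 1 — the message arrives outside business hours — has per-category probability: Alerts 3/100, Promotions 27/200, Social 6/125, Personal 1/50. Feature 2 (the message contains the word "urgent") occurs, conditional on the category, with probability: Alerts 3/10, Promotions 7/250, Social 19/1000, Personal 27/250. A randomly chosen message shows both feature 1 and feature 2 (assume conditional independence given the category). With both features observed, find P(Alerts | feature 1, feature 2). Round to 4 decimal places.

0.3820

Unnormalized posteriors (prior × likelihood):
  Alerts: 0.14 × 0.03 × 0.3 = 0.00126
  Promotions: 0.15 × 0.135 × 0.028 = 0.000567
  Social: 0.05 × 0.048 × 0.019 = 0.0000456
  Personal: 0.66 × 0.02 × 0.108 = 0.0014256
Normalizing constant = 0.0032982.
P(Alerts | evidence) = 0.00126 / 0.0032982 ≈ 0.3820.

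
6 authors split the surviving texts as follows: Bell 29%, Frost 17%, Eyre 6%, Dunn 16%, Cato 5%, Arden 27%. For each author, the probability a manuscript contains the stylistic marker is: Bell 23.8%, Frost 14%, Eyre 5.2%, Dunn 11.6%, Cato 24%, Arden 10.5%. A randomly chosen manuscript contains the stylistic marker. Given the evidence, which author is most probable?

Bell

By Bayes' rule, posterior ∝ prior × likelihood:
  Bell: 0.29 × 0.238 = 0.06902
  Frost: 0.17 × 0.14 = 0.0238
  Eyre: 0.06 × 0.052 = 0.00312
  Dunn: 0.16 × 0.116 = 0.01856
  Cato: 0.05 × 0.24 = 0.012
  Arden: 0.27 × 0.105 = 0.02835
Total = 0.15485.
Largest term belongs to Bell, so Bell is most probable.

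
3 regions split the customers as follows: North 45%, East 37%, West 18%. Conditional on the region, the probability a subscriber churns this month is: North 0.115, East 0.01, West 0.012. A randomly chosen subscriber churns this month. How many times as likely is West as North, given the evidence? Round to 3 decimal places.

Unnormalized posteriors (prior × likelihood):
  North: 0.45 × 0.115 = 0.05175
  East: 0.37 × 0.01 = 0.0037
  West: 0.18 × 0.012 = 0.00216
Total = 0.05761.
The ratio is 0.00216 / 0.05175 (the normalizer cancels) = 0.042.

0.042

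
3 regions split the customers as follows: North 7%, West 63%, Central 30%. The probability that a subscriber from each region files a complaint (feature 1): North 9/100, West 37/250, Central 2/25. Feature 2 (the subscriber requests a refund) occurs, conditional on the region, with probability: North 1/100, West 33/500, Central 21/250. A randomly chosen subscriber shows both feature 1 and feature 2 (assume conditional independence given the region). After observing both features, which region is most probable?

Compute prior × likelihood for every hypothesis:
  North: 0.07 × 0.09 × 0.01 = 0.000063
  West: 0.63 × 0.148 × 0.066 = 0.00615384
  Central: 0.3 × 0.08 × 0.084 = 0.002016
Normalizing constant = 0.00823284.
Largest term belongs to West, so West is most probable.

West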